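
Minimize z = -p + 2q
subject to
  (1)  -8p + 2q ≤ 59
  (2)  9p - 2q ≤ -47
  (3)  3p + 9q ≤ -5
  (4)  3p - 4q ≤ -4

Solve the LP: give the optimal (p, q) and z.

p = -114/13, q = -145/26, minimum z = -31/13

The binding constraints are -8p + 2q = 59 and 3p - 4q = -4.
Solving simultaneously gives p = -114/13, q = -145/26.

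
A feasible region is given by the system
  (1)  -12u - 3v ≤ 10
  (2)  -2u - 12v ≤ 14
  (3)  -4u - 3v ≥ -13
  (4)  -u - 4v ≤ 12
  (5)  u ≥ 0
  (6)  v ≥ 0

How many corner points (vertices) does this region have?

The feasible vertices (each the meet of two boundaries and inside every other half-plane) are:
  (0, 13/3)
  (13/4, 0)
  (0, 0)

3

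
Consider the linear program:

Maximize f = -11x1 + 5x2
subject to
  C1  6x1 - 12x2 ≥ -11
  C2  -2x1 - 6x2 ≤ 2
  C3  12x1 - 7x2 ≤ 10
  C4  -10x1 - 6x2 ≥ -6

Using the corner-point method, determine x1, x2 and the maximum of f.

x1 = -3/2, x2 = 1/6, maximum f = 52/3

Extreme points and f = -11x1 + 5x2:
  (-3/2, 1/6) → f = 52/3
  (1/26, 73/78) → f = 166/39
  (23/43, -22/43) → f = -363/43
  (51/71, -14/71) → f = -631/71

The optimum lies where 6x1 - 12x2 = -11 and -2x1 - 6x2 = 2.
Solving simultaneously gives x1 = -3/2, x2 = 1/6.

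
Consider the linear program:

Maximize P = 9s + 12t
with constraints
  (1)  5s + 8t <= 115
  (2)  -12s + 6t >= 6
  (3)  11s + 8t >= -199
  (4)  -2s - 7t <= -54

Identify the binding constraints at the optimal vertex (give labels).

(1) and (2)

Vertices and P = 9s + 12t:
  (107/21, 235/21) → P = 1261/7
  (-157/3, 565/12) → P = 94
  (47/16, 55/8) → P = 1743/16
  (-1825/61, 992/61) → P = -4521/61

The maximum is at (107/21, 235/21). Substituting into each constraint, equality holds for (1) and (2); the remaining constraints have slack.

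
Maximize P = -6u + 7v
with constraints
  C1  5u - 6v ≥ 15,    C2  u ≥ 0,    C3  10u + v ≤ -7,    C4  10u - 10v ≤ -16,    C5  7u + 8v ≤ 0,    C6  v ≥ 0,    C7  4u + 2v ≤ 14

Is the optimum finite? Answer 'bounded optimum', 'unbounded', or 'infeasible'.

infeasible

The boundaries v = 0 and 4u + 2v = 14 meet at (7/2, 0), but that point violates 10u + v ≤ -7. Every candidate vertex is excluded by some other constraint, so the feasible region is empty.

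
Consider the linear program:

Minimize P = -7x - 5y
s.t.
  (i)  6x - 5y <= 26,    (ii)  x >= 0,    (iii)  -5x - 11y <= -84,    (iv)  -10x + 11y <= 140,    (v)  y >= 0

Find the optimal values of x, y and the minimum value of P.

Corner points and P = -7x - 5y:
  (706/91, 374/91) → P = -524/7
  (493/8, 275/4) → P = -6201/8
  (0, 84/11) → P = -420/11
  (0, 140/11) → P = -700/11

At the optimal vertex, 6x - 5y = 26 and -10x + 11y = 140.
Solving simultaneously gives x = 493/8, y = 275/4.

x = 493/8, y = 275/4, minimum P = -6201/8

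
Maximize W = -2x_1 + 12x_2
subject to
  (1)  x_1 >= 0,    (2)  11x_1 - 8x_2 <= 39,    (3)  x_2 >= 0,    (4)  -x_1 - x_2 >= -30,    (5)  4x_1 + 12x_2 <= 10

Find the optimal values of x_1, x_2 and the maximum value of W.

x_1 = 0, x_2 = 5/6, maximum W = 10

Corner points and W = -2x_1 + 12x_2:
  (0, 0) → W = 0
  (0, 5/6) → W = 10
  (5/2, 0) → W = -5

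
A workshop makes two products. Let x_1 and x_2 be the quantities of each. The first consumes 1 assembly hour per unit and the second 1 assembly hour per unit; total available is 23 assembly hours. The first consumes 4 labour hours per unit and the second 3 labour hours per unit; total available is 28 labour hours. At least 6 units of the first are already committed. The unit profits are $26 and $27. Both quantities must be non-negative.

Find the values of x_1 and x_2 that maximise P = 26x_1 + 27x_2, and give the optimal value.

x_1 = 6, x_2 = 4/3, maximum P = 192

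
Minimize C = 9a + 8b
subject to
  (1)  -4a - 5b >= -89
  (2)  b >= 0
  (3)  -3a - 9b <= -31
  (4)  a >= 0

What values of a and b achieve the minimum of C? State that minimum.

a = 0, b = 31/9, minimum C = 248/9

Feasible corners and C = 9a + 8b:
  (89/4, 0) → C = 801/4
  (0, 89/5) → C = 712/5
  (31/3, 0) → C = 93
  (0, 31/9) → C = 248/9

The binding constraints are -3a - 9b = -31 and a = 0.
Solving simultaneously gives a = 0, b = 31/9.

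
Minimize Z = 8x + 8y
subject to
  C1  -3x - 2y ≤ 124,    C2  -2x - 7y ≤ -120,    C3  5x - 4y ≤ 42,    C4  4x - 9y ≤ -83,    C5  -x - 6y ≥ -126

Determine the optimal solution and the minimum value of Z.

x = -162/5, y = 132/5, minimum Z = -48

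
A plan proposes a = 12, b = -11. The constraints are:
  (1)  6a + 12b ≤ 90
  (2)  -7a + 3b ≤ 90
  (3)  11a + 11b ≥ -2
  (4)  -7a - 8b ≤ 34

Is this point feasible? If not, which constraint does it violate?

feasible

(1): -60 ≤ 90 ✓
(2): -117 ≤ 90 ✓
(3): 11 ≥ -2 ✓
(4): 4 ≤ 34 ✓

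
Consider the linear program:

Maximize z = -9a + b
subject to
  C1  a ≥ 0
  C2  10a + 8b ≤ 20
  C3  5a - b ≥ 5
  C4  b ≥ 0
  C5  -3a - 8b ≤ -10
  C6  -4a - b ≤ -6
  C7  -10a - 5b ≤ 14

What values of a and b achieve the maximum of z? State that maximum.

Corner points and z = -9a + b:
  (10/7, 5/7) → z = -85/7
  (14/11, 10/11) → z = -116/11
  (38/29, 22/29) → z = -320/29

At the optimal vertex, 10a + 8b = 20 and -4a - b = -6.
Solving simultaneously gives a = 14/11, b = 10/11.

a = 14/11, b = 10/11, maximum z = -116/11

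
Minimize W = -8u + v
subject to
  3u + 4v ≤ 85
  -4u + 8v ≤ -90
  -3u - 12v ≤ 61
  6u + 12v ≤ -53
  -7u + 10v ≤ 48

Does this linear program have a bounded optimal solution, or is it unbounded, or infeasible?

infeasible

The boundaries 3u + 4v = 85 and -4u + 8v = -90 meet at (26, 7/4), but that point violates 6u + 12v ≤ -53. Every candidate vertex is excluded by some other constraint, so the feasible region is empty.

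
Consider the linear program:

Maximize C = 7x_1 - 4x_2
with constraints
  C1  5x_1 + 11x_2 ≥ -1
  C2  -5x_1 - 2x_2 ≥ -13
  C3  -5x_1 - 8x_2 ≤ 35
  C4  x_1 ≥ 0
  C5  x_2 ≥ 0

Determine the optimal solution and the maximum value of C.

x_1 = 13/5, x_2 = 0, maximum C = 91/5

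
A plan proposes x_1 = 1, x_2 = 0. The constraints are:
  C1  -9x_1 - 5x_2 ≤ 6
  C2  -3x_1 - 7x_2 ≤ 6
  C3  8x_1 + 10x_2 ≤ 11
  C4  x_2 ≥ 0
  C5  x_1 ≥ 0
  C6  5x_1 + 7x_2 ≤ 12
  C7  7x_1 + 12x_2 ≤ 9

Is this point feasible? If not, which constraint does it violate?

feasible

C1: -9 ≤ 6 ✓
C2: -3 ≤ 6 ✓
C3: 8 ≤ 11 ✓
C4: 0 ≥ 0 ✓
C5: 1 ≥ 0 ✓
C6: 5 ≤ 12 ✓
C7: 7 ≤ 9 ✓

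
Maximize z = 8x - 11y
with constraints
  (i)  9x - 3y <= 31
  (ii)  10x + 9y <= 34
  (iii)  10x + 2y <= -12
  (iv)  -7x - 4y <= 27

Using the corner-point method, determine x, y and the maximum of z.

Vertices and z = 8x - 11y:
  (-88/35, 46/7) → z = -462/5
  (-379/23, 508/23) → z = -8620/23
  (3/13, -93/13) → z = 1047/13

The optimum lies where 10x + 2y = -12 and -7x - 4y = 27.
Solving simultaneously gives x = 3/13, y = -93/13.

x = 3/13, y = -93/13, maximum z = 1047/13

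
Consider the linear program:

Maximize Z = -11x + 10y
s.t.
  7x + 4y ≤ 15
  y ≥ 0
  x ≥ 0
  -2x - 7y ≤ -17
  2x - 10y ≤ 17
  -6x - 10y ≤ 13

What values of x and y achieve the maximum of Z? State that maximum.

Vertices and Z = -11x + 10y:
  (0, 15/4) → Z = 75/2
  (37/41, 89/41) → Z = 483/41
  (0, 17/7) → Z = 170/7

The optimum lies where 7x + 4y = 15 and x = 0.
Solving simultaneously gives x = 0, y = 15/4.

x = 0, y = 15/4, maximum Z = 75/2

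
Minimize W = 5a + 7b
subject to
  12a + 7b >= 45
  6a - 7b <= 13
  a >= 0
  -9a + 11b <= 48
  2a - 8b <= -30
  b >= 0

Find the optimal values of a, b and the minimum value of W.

Feasible corners and W = 5a + 7b:
  (53/65, 327/65) → W = 2554/65
  (15/11, 45/11) → W = 390/11
  (479/3, 135) → W = 5230/3
  (157/17, 103/17) → W = 1506/17

The optimum lies where 12a + 7b = 45 and 2a - 8b = -30.
Solving simultaneously gives a = 15/11, b = 45/11.

a = 15/11, b = 45/11, minimum W = 390/11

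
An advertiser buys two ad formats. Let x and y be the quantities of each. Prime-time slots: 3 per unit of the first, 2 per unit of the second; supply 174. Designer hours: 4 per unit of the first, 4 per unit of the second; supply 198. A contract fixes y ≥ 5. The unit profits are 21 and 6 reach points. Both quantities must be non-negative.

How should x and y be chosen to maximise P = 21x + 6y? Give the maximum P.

Feasible corners and P = 21x + 6y:
  (0, 99/2) → P = 297
  (0, 5) → P = 30
  (89/2, 5) → P = 1929/2

At the optimal vertex, 4x + 4y = 198 and y = 5.
Solving simultaneously gives x = 89/2, y = 5.

x = 89/2, y = 5, maximum P = 1929/2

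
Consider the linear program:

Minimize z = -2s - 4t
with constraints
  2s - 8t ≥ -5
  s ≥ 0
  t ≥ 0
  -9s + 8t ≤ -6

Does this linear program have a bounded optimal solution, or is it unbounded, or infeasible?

unbounded

From the feasible point (11/7, 57/56), moving in the direction (1, 0) keeps every constraint satisfied while z decreases without bound.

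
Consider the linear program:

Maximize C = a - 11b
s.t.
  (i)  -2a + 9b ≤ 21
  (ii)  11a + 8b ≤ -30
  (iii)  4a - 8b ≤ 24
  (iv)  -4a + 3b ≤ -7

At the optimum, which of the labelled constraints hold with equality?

(iii) and (iv)

Extreme points and C = a - 11b:
  (-2/5, -16/5) → C = 174/5
  (-34/65, -197/65) → C = 2133/65
  (-4/5, -17/5) → C = 183/5

The maximum is at (-4/5, -17/5). Substituting into each constraint, equality holds for (iii) and (iv); the remaining constraints have slack.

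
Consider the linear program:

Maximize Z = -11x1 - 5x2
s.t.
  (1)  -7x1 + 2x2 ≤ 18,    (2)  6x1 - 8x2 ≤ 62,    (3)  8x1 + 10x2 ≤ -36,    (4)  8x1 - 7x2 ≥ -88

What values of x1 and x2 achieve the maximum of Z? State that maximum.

Extreme points and Z = -11x1 - 5x2:
  (-67/11, -271/22) → Z = 2829/22
  (-126/43, -54/43) → Z = 1656/43
  (83/31, -178/31) → Z = -23/31

The optimum lies where -7x1 + 2x2 = 18 and 6x1 - 8x2 = 62.
Solving simultaneously gives x1 = -67/11, x2 = -271/22.

x1 = -67/11, x2 = -271/22, maximum Z = 2829/22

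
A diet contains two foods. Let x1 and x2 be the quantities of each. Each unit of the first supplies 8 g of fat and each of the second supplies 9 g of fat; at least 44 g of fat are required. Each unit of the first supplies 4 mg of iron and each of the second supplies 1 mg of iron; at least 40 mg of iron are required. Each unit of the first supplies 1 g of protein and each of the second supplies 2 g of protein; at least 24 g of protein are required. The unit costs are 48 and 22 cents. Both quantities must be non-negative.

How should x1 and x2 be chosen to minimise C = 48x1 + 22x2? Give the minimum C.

x1 = 8, x2 = 8, minimum C = 560

Extreme points and C = 48x1 + 22x2:
  (0, 40) → C = 880
  (24, 0) → C = 1152
  (8, 8) → C = 560
The feasible region is unbounded (it extends along (0, 1), (1, 0)), but C strictly increases along every unbounded feasible direction, so there is no improving ray and the minimum is attained at a vertex.

The optimum lies where 4x1 + x2 = 40 and x1 + 2x2 = 24.
Solving simultaneously gives x1 = 8, x2 = 8.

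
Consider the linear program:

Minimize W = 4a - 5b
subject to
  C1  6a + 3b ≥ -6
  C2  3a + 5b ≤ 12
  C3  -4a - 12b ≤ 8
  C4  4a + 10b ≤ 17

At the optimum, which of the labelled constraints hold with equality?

Feasible corners and W = 4a - 5b:
  (-4/5, -2/5) → W = -6/5
  (-37/16, 21/8) → W = -179/8
  (23/2, -9/2) → W = 137/2
  (7/2, 3/10) → W = 25/2

The minimum is at (-37/16, 21/8). Substituting into each constraint, equality holds for C1 and C4; the remaining constraints have slack.

C1 and C4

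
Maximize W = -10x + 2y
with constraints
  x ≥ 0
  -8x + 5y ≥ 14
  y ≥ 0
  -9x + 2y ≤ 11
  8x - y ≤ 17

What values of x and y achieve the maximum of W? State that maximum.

x = 0, y = 11/2, maximum W = 11

Extreme points and W = -10x + 2y:
  (0, 14/5) → W = 28/5
  (0, 11/2) → W = 11
  (99/32, 31/4) → W = -247/16
  (45/7, 241/7) → W = 32/7

The binding constraints are x = 0 and -9x + 2y = 11.
Solving simultaneously gives x = 0, y = 11/2.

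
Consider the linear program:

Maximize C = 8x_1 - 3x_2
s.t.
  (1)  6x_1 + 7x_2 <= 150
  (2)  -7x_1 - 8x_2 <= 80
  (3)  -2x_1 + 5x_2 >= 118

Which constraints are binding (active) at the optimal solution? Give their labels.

(1) and (3)

Vertices and C = 8x_1 - 3x_2:
  (-1760, 1530) → C = -18670
  (-19/11, 252/11) → C = -908/11
  (-448/17, 222/17) → C = -250

The maximum is at (-19/11, 252/11). Substituting into each constraint, equality holds for (1) and (3); the remaining constraints have slack.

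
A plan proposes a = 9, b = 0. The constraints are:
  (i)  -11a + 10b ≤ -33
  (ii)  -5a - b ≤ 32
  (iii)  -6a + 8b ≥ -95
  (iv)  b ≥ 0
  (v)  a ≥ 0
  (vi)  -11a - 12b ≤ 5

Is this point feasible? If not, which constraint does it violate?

feasible

(i): -99 ≤ -33 ✓
(ii): -45 ≤ 32 ✓
(iii): -54 ≥ -95 ✓
(iv): 0 ≥ 0 ✓
(v): 9 ≥ 0 ✓
(vi): -99 ≤ 5 ✓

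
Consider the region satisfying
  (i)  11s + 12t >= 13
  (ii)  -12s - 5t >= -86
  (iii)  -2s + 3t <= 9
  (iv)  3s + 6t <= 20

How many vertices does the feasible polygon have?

4

The feasible vertices (each the meet of two boundaries and inside every other half-plane) are:
  (967/89, -790/89)
  (-23/19, 125/57)
  (416/57, -6/19)
  (2/7, 67/21)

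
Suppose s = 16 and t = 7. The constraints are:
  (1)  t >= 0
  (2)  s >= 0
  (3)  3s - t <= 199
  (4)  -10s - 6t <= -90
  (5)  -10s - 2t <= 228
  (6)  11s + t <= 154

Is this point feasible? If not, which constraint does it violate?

Constraint (6): 11s + t = 183, which is not ≤ 154. All other constraints are satisfied.

not feasible — violates (6)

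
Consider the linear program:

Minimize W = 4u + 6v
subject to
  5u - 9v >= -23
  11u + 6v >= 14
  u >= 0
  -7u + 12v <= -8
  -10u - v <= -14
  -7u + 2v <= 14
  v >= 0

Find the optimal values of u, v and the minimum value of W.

u = 7/5, v = 0, minimum W = 28/5

Extreme points and W = 4u + 6v:
  (116, 67) → W = 866
  (176/127, 18/127) → W = 812/127
  (7/5, 0) → W = 28/5
The feasible region is unbounded (it extends along (9, 5), (1, 0)), but W strictly increases along every unbounded feasible direction, so there is no improving ray and the minimum is attained at a vertex.

The binding constraints are -10u - v = -14 and v = 0.
Solving simultaneously gives u = 7/5, v = 0.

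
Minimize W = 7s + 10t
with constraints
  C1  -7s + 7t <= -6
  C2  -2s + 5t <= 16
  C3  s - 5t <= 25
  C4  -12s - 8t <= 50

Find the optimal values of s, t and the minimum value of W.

s = -25/34, t = -175/34, minimum W = -1925/34

Corner points and W = 7s + 10t:
  (142/21, 124/21) → W = 2234/21
  (-151/70, -211/70) → W = -3167/70
  (-25/34, -175/34) → W = -1925/34
The feasible region is unbounded (it extends along (5, 1), (5, 2)), but W strictly increases along every unbounded feasible direction, so there is no improving ray and the minimum is attained at a vertex.

At the optimal vertex, s - 5t = 25 and -12s - 8t = 50.
Solving simultaneously gives s = -25/34, t = -175/34.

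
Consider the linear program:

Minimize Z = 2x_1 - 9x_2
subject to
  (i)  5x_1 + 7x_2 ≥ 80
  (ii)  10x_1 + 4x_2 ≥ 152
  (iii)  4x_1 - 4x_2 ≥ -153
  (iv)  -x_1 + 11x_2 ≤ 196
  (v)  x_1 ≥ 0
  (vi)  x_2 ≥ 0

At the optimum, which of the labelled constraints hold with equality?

Corner points and Z = 2x_1 - 9x_2:
  (372/25, 4/5) → Z = 564/25
  (16, 0) → Z = 32
  (148/19, 352/19) → Z = -2872/19
The feasible region is unbounded (it extends along (11, 1), (1, 0)), but Z strictly increases along every unbounded feasible direction, so there is no improving ray and the minimum is attained at a vertex.

The minimum is at (148/19, 352/19). Substituting into each constraint, equality holds for (ii) and (iv); the remaining constraints have slack.

(ii) and (iv)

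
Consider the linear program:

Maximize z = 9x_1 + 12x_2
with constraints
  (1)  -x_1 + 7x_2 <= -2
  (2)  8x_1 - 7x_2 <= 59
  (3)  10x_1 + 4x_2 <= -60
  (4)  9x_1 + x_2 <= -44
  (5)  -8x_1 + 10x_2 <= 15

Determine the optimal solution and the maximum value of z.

x_1 = -5, x_2 = -5/2, maximum z = -75

Feasible corners and z = 9x_1 + 12x_2:
  (-249/71, -883/71) → z = -12837/71
  (-58/13, -50/13) → z = -1122/13
  (-5, -5/2) → z = -75
The feasible region is unbounded (it extends along (-5, -4), (-7, -8)), but z strictly decreases along every unbounded feasible direction, so there is no improving ray and the maximum is attained at a vertex.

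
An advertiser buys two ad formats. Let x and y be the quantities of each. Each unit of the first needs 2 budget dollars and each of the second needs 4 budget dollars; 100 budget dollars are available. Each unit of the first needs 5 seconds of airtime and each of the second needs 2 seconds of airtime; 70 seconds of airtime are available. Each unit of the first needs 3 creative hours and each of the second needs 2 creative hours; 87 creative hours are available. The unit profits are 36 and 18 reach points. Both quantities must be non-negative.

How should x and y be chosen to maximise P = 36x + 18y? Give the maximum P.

x = 5, y = 45/2, maximum P = 585

Corner points and P = 36x + 18y:
  (0, 0) → P = 0
  (0, 25) → P = 450
  (14, 0) → P = 504
  (5, 45/2) → P = 585

The optimum lies where 2x + 4y = 100 and 5x + 2y = 70.
Solving simultaneously gives x = 5, y = 45/2.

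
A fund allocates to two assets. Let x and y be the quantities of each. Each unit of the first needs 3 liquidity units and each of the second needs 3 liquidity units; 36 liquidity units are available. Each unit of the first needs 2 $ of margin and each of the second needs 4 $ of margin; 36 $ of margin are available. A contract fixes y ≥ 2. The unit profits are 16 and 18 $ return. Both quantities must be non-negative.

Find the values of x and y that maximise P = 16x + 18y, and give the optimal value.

Feasible corners and P = 16x + 18y:
  (0, 9) → P = 162
  (0, 2) → P = 36
  (6, 6) → P = 204
  (10, 2) → P = 196

At the optimal vertex, 3x + 3y = 36 and 2x + 4y = 36.
Solving simultaneously gives x = 6, y = 6.

x = 6, y = 6, maximum P = 204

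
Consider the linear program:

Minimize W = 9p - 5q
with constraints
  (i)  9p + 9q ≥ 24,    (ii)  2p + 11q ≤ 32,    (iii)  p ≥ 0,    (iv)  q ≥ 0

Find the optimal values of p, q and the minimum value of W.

p = 0, q = 32/11, minimum W = -160/11

Vertices and W = 9p - 5q:
  (0, 8/3) → W = -40/3
  (8/3, 0) → W = 24
  (0, 32/11) → W = -160/11
  (16, 0) → W = 144

At the optimal vertex, 2p + 11q = 32 and p = 0.
Solving simultaneously gives p = 0, q = 32/11.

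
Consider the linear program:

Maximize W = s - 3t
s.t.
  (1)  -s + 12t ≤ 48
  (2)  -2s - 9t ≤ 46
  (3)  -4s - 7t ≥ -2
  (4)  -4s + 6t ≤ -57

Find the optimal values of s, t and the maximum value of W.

s = 170/11, t = -94/11, maximum W = 452/11

Corner points and W = s - 3t:
  (170/11, -94/11) → W = 452/11
  (79/16, -149/24) → W = 377/16
  (411/52, -55/13) → W = 1071/52

The binding constraints are -2s - 9t = 46 and -4s - 7t = -2.
Solving simultaneously gives s = 170/11, t = -94/11.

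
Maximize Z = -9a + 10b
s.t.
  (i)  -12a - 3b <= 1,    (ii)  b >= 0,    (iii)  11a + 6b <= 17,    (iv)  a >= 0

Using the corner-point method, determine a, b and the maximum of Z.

a = 0, b = 17/6, maximum Z = 85/3

Extreme points and Z = -9a + 10b:
  (17/11, 0) → Z = -153/11
  (0, 0) → Z = 0
  (0, 17/6) → Z = 85/3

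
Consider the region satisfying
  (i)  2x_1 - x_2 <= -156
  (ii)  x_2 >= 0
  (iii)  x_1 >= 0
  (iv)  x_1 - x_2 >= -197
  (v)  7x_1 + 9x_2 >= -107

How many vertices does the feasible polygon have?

The feasible vertices (each the meet of two boundaries and inside every other half-plane) are:
  (0, 156)
  (41, 238)
  (0, 197)

3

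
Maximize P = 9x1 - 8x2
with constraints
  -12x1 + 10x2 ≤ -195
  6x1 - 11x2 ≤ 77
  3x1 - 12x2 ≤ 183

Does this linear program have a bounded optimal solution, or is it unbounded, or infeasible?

From the feasible point (1375/72, 41/12), moving in the direction (11, 6) keeps every constraint satisfied while P increases without bound.

unbounded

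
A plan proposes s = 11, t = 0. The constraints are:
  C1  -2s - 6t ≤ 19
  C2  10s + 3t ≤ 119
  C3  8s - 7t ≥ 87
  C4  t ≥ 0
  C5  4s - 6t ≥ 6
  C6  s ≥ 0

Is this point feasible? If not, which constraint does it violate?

C1: -22 ≤ 19 ✓
C2: 110 ≤ 119 ✓
C3: 88 ≥ 87 ✓
C4: 0 ≥ 0 ✓
C5: 44 ≥ 6 ✓
C6: 11 ≥ 0 ✓

feasible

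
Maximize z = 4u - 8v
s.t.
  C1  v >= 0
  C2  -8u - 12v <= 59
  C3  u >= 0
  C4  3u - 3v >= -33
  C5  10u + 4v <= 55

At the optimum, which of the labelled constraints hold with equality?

Vertices and z = 4u - 8v:
  (0, 0) → z = 0
  (11/2, 0) → z = 22
  (0, 11) → z = -88
  (11/14, 165/14) → z = -638/7

The maximum is at (11/2, 0). Substituting into each constraint, equality holds for C1 and C5; the remaining constraints have slack.

C1 and C5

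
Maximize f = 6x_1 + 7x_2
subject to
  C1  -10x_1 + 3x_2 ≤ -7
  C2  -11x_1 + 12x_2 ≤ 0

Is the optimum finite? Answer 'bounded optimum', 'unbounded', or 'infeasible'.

From the feasible point (28/29, 77/87), moving in the direction (12, 11) keeps every constraint satisfied while f increases without bound.

unbounded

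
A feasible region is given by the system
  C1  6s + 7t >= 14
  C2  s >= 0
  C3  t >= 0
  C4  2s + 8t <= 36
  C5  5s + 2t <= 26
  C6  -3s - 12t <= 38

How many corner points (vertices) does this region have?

5

The feasible vertices (each the meet of two boundaries and inside every other half-plane) are:
  (0, 2)
  (7/3, 0)
  (0, 9/2)
  (26/5, 0)
  (34/9, 32/9)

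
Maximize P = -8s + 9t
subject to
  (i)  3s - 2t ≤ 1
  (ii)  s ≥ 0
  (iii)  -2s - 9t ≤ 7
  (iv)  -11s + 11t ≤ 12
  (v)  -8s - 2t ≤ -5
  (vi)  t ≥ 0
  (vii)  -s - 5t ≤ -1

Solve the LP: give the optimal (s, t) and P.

Vertices and P = -8s + 9t:
  (35/11, 47/11) → P = 13
  (6/11, 7/22) → P = -3/2
  (31/110, 151/110) → P = 101/10

s = 35/11, t = 47/11, maximum P = 13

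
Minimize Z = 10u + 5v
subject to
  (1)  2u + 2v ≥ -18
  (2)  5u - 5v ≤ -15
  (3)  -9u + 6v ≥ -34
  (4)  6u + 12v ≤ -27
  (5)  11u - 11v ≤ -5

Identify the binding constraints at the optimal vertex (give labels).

(1) and (4)

Extreme points and Z = 10u + 5v:
  (-6, -3) → Z = -75
  (-27/2, 9/2) → Z = -225/2
  (-7/2, -1/2) → Z = -75/2

The minimum is at (-27/2, 9/2). Substituting into each constraint, equality holds for (1) and (4); the remaining constraints have slack.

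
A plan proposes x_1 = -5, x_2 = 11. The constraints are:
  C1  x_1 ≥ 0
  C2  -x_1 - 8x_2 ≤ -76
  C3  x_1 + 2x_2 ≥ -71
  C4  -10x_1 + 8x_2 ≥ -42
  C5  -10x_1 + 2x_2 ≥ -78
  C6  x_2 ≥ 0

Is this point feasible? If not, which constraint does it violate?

not feasible — violates C1

Constraint C1: x_1 = -5, which is not ≥ 0. All other constraints are satisfied.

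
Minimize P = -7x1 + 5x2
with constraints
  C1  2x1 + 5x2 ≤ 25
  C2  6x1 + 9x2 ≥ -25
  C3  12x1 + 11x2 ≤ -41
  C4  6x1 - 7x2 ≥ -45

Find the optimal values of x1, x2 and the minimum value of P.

x1 = -47/21, x2 = -9/7, minimum P = 194/21

Feasible corners and P = -7x1 + 5x2:
  (-47/21, -9/7) → P = 194/21
  (-145/24, 5/4) → P = 1165/24
  (-391/75, 49/25) → P = 3472/75

The optimum lies where 6x1 + 9x2 = -25 and 12x1 + 11x2 = -41.
Solving simultaneously gives x1 = -47/21, x2 = -9/7.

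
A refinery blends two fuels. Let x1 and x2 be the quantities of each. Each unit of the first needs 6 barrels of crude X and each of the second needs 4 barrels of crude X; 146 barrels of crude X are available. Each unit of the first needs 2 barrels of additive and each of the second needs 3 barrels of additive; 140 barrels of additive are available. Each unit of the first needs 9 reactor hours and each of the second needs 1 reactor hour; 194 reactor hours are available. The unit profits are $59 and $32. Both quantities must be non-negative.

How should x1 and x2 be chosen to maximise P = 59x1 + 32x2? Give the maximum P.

x1 = 21, x2 = 5, maximum P = 1399

Extreme points and P = 59x1 + 32x2:
  (0, 0) → P = 0
  (0, 73/2) → P = 1168
  (194/9, 0) → P = 11446/9
  (21, 5) → P = 1399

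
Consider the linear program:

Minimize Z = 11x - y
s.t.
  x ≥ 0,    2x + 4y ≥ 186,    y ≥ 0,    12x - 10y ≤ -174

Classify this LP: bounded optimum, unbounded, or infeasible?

From the feasible point (0, 93/2), moving in the direction (0, 1) keeps every constraint satisfied while Z decreases without bound.

unbounded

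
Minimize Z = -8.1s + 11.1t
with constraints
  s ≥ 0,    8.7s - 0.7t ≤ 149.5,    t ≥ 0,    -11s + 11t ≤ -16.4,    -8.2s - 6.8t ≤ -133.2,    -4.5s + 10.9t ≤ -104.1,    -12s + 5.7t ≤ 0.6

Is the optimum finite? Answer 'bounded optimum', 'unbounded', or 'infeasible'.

infeasible

The boundaries 8.7s - 0.7t = 149.5 and t = 0 meet at (1495/87, 0), but that point violates -4.5s + 10.9t ≤ -104.1. Every candidate vertex is excluded by some other constraint, so the feasible region is empty.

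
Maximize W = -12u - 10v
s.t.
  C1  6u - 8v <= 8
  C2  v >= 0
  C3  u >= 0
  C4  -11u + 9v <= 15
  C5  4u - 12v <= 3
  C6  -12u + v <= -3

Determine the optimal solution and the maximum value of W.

The feasible region is unbounded (it extends along (4, 3), (9, 11)), but W strictly decreases along every unbounded feasible direction, so there is no improving ray and the maximum is attained at a vertex.

u = 1/4, v = 0, maximum W = -3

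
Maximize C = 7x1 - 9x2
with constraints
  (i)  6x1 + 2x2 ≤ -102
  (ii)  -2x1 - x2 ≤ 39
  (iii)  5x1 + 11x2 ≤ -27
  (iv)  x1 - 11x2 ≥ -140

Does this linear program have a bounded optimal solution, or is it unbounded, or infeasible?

bounded optimum

Feasible corners and C = 7x1 - 9x2:
  (-12, -15) → C = 51
  (-267/14, 87/14) → C = -1326/7
  (-402/17, 141/17) → C = -4083/17
The feasible region has finitely many vertices and no improving ray; the maximum is 51 at (-12, -15).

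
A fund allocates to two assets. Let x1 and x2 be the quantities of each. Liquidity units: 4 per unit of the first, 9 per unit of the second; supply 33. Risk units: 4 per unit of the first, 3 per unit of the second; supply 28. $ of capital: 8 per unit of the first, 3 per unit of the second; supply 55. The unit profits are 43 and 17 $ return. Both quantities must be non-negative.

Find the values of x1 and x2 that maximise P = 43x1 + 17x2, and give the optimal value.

x1 = 27/4, x2 = 1/3, maximum P = 3551/12

Extreme points and P = 43x1 + 17x2:
  (0, 0) → P = 0
  (0, 11/3) → P = 187/3
  (55/8, 0) → P = 2365/8
  (51/8, 5/6) → P = 6919/24
  (27/4, 1/3) → P = 3551/12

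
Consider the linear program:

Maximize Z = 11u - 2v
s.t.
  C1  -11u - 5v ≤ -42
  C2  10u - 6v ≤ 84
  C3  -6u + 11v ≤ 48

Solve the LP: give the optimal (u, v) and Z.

u = 606/37, v = 492/37, maximum Z = 5682/37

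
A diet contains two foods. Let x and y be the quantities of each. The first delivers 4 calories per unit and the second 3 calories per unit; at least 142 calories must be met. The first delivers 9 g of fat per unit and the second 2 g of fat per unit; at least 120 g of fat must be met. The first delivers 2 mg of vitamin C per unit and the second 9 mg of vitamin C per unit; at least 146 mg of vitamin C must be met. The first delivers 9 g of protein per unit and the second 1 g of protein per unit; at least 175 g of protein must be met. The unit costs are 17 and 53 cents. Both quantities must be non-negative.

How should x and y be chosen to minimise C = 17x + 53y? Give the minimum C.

x = 28, y = 10, minimum C = 1006

Extreme points and C = 17x + 53y:
  (0, 175) → C = 9275
  (73, 0) → C = 1241
  (28, 10) → C = 1006
  (383/23, 578/23) → C = 1615
The feasible region is unbounded (it extends along (0, 1), (1, 0)), but C strictly increases along every unbounded feasible direction, so there is no improving ray and the minimum is attained at a vertex.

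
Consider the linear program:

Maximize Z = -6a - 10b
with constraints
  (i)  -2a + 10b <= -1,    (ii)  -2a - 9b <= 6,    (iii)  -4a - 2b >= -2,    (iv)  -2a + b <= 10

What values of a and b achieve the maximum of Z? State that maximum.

Feasible corners and Z = -6a - 10b:
  (-51/38, -7/19) → Z = 223/19
  (1/2, 0) → Z = -3
  (15/16, -7/8) → Z = 25/8

At the optimal vertex, -2a + 10b = -1 and -2a - 9b = 6.
Solving simultaneously gives a = -51/38, b = -7/19.

a = -51/38, b = -7/19, maximum Z = 223/19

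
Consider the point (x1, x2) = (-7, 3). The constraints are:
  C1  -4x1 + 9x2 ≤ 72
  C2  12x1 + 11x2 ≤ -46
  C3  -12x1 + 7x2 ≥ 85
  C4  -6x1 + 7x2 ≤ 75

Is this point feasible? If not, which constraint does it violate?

feasible

C1: 55 ≤ 72 ✓
C2: -51 ≤ -46 ✓
C3: 105 ≥ 85 ✓
C4: 63 ≤ 75 ✓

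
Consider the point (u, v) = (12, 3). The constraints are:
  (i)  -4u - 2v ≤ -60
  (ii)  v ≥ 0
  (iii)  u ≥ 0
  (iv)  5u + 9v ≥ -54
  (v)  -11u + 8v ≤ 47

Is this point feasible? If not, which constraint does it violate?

not feasible — violates (i)

Constraint (i): -4u - 2v = -54, which is not ≤ -60. All other constraints are satisfied.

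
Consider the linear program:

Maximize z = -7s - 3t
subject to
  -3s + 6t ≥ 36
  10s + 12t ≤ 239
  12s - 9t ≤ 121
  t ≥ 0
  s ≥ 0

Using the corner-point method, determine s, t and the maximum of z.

At the optimal vertex, -3s + 6t = 36 and s = 0.
Solving simultaneously gives s = 0, t = 6.

s = 0, t = 6, maximum z = -18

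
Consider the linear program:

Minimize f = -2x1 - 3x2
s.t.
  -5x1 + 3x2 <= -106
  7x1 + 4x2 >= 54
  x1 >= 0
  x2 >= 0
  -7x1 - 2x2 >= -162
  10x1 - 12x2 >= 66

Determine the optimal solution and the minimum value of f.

Extreme points and f = -2x1 - 3x2:
  (106/5, 0) → f = -212/5
  (698/31, 68/31) → f = -1600/31
  (162/7, 0) → f = -324/7

At the optimal vertex, -5x1 + 3x2 = -106 and -7x1 - 2x2 = -162.
Solving simultaneously gives x1 = 698/31, x2 = 68/31.

x1 = 698/31, x2 = 68/31, minimum f = -1600/31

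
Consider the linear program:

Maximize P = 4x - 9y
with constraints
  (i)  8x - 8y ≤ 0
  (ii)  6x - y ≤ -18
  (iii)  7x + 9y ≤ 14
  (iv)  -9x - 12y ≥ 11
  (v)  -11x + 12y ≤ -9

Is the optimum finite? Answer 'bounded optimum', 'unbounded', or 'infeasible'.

unbounded

From the feasible point (-9, -9), moving in the direction (-8, -8) keeps every constraint satisfied while P increases without bound.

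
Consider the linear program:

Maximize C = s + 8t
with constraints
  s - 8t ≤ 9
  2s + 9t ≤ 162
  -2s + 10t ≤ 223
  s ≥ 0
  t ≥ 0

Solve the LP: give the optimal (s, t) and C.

s = 0, t = 18, maximum C = 144

Extreme points and C = s + 8t:
  (1377/25, 144/25) → C = 2529/25
  (9, 0) → C = 9
  (0, 18) → C = 144
  (0, 0) → C = 0

The optimum lies where 2s + 9t = 162 and s = 0.
Solving simultaneously gives s = 0, t = 18.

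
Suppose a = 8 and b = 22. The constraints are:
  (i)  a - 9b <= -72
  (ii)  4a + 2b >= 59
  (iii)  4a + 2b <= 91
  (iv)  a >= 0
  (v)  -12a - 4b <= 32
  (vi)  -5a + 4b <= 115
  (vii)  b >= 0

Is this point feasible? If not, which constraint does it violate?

(i): -190 ≤ -72 ✓
(ii): 76 ≥ 59 ✓
(iii): 76 ≤ 91 ✓
(iv): 8 ≥ 0 ✓
(v): -184 ≤ 32 ✓
(vi): 48 ≤ 115 ✓
(vii): 22 ≥ 0 ✓

feasible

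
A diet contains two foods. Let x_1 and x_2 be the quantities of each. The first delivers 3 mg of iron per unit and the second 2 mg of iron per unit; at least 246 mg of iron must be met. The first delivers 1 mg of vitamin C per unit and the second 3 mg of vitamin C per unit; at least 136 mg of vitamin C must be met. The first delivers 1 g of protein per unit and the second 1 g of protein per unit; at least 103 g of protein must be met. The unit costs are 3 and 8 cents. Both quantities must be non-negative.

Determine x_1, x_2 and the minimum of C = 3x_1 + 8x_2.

x_1 = 173/2, x_2 = 33/2, minimum C = 783/2

Feasible corners and C = 3x_1 + 8x_2:
  (0, 123) → C = 984
  (136, 0) → C = 408
  (40, 63) → C = 624
  (173/2, 33/2) → C = 783/2
The feasible region is unbounded (it extends along (0, 1), (1, 0)), but C strictly increases along every unbounded feasible direction, so there is no improving ray and the minimum is attained at a vertex.

At the optimal vertex, x_1 + 3x_2 = 136 and x_1 + x_2 = 103.
Solving simultaneously gives x_1 = 173/2, x_2 = 33/2.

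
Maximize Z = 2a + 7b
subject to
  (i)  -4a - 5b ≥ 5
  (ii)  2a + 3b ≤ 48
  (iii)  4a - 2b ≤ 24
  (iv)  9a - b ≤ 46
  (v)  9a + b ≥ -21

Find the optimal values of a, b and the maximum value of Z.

The binding constraints are -4a - 5b = 5 and 9a + b = -21.
Solving simultaneously gives a = -100/41, b = 39/41.

a = -100/41, b = 39/41, maximum Z = 73/41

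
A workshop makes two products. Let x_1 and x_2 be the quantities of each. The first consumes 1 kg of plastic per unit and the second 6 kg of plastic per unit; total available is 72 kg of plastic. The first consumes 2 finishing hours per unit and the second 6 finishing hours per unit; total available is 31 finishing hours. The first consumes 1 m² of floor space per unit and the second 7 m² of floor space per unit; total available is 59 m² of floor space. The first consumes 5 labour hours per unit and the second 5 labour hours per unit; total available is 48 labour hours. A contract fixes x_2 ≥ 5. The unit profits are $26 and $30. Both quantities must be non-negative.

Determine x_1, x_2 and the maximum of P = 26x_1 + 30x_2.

The optimum lies where 2x_1 + 6x_2 = 31 and x_2 = 5.
Solving simultaneously gives x_1 = 1/2, x_2 = 5.

x_1 = 1/2, x_2 = 5, maximum P = 163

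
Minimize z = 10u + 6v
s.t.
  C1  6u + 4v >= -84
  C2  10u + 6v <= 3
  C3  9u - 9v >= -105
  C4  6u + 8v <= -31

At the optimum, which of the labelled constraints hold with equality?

Feasible corners and z = 10u + 6v:
  (129, -429/2) → z = 3
  (-196/15, -7/5) → z = -2086/15
  (105/22, -82/11) → z = 3
  (-373/42, 39/14) → z = -1514/21

The minimum is at (-196/15, -7/5). Substituting into each constraint, equality holds for C1 and C3; the remaining constraints have slack.

C1 and C3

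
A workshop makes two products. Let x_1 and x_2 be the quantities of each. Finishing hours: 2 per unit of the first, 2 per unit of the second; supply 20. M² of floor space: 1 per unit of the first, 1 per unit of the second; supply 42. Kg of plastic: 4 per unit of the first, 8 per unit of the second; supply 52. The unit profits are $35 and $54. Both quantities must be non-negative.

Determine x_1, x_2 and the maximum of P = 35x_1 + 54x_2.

Vertices and P = 35x_1 + 54x_2:
  (0, 0) → P = 0
  (0, 13/2) → P = 351
  (10, 0) → P = 350
  (7, 3) → P = 407

x_1 = 7, x_2 = 3, maximum P = 407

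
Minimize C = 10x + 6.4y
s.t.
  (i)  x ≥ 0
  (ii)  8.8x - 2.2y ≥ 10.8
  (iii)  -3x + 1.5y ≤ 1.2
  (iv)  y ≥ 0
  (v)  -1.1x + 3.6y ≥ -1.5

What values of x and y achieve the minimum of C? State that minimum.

Feasible corners and C = 10x + 6.4y:
  (157/55, 358/55) → C = 19306/275
  (27/22, 0) → C = 135/11
  (15/11, 0) → C = 150/11
The feasible region is unbounded (it extends along (36, 11), (1, 2)), but C strictly increases along every unbounded feasible direction, so there is no improving ray and the minimum is attained at a vertex.

x = 27/22, y = 0, minimum C = 135/11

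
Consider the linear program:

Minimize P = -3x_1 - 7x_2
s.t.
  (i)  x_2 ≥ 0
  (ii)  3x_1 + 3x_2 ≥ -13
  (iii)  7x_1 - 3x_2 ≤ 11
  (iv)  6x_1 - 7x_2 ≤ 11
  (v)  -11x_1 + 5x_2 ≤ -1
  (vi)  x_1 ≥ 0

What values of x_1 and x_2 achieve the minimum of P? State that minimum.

x_1 = 26, x_2 = 57, minimum P = -477

Corner points and P = -3x_1 - 7x_2:
  (11/7, 0) → P = -33/7
  (1/11, 0) → P = -3/11
  (26, 57) → P = -477

The binding constraints are 7x_1 - 3x_2 = 11 and -11x_1 + 5x_2 = -1.
Solving simultaneously gives x_1 = 26, x_2 = 57.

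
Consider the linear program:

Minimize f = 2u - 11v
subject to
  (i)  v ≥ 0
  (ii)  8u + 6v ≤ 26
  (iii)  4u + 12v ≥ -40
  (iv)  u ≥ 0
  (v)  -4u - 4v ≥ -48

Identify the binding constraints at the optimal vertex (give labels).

(ii) and (iv)

Extreme points and f = 2u - 11v:
  (13/4, 0) → f = 13/2
  (0, 0) → f = 0
  (0, 13/3) → f = -143/3

The minimum is at (0, 13/3). Substituting into each constraint, equality holds for (ii) and (iv); the remaining constraints have slack.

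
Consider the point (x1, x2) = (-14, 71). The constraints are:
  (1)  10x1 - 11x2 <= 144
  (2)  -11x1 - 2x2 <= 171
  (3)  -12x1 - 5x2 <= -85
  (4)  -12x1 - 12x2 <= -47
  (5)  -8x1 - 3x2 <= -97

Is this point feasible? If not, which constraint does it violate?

(1): -921 ≤ 144 ✓
(2): 12 ≤ 171 ✓
(3): -187 ≤ -85 ✓
(4): -684 ≤ -47 ✓
(5): -101 ≤ -97 ✓

feasible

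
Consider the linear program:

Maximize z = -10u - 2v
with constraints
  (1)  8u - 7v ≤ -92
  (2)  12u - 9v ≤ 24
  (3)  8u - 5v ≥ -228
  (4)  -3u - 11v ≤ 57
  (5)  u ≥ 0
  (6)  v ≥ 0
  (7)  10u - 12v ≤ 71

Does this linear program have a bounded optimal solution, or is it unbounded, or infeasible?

bounded optimum

Corner points and z = -10u - 2v:
  (83, 108) → z = -1046
  (0, 92/7) → z = -184/7
  (0, 228/5) → z = -456/5
The feasible region has finitely many vertices and no improving ray; the maximum is -184/7 at (0, 92/7).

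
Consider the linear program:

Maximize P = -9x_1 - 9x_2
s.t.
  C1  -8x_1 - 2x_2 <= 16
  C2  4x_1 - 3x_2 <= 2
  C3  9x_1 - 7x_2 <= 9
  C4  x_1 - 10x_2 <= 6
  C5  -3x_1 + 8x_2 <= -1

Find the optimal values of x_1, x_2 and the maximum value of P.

x_1 = -19/11, x_2 = -17/22, maximum P = 45/2

Feasible corners and P = -9x_1 - 9x_2:
  (2/37, -22/37) → P = 180/37
  (13/23, 2/23) → P = -135/23
  (-19/11, -17/22) → P = 45/2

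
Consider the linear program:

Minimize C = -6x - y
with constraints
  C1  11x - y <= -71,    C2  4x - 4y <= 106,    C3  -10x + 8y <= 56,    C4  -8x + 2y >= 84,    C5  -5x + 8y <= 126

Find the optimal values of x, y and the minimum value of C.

x = -140/11, y = -98/11, minimum C = 938/11

Feasible corners and C = -6x - y:
  (-134, -321/2) → C = 1929/2
  (-137/6, -148/3) → C = 559/3
  (-140/11, -98/11) → C = 938/11

The optimum lies where -10x + 8y = 56 and -8x + 2y = 84.
Solving simultaneously gives x = -140/11, y = -98/11.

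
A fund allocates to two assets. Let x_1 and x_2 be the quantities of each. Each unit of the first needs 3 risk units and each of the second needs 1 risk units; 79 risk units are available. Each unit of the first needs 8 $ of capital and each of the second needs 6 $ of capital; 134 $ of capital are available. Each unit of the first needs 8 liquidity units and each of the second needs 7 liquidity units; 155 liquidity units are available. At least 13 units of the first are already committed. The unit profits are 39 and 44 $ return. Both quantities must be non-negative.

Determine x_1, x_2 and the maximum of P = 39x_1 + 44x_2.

Corner points and P = 39x_1 + 44x_2:
  (67/4, 0) → P = 2613/4
  (13, 0) → P = 507
  (13, 5) → P = 727

The optimum lies where 8x_1 + 6x_2 = 134 and x_1 = 13.
Solving simultaneously gives x_1 = 13, x_2 = 5.

x_1 = 13, x_2 = 5, maximum P = 727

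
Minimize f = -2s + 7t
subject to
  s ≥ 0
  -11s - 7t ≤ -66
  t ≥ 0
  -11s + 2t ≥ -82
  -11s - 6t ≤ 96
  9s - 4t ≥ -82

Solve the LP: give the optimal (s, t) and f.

Feasible corners and f = -2s + 7t:
  (0, 66/7) → f = 66
  (0, 41/2) → f = 287/2
  (6, 0) → f = -12
  (82/11, 0) → f = -164/11
  (246/13, 820/13) → f = 5248/13

At the optimal vertex, t = 0 and -11s + 2t = -82.
Solving simultaneously gives s = 82/11, t = 0.

s = 82/11, t = 0, minimum f = -164/11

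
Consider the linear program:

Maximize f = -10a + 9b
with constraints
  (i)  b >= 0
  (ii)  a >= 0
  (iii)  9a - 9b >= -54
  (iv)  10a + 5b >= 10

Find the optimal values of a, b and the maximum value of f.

a = 0, b = 6, maximum f = 54

Vertices and f = -10a + 9b:
  (1, 0) → f = -10
  (0, 6) → f = 54
  (0, 2) → f = 18
The feasible region is unbounded (it extends along (1, 1), (1, 0)), but f strictly decreases along every unbounded feasible direction, so there is no improving ray and the maximum is attained at a vertex.

At the optimal vertex, a = 0 and 9a - 9b = -54.
Solving simultaneously gives a = 0, b = 6.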